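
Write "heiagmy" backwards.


Input string: 'heiagmy'
Operation: reverse character order
Original order: 'h' -> 'e' -> 'i' -> 'a' -> 'g' -> 'm' -> 'y'
Reversed order: 'y' -> 'm' -> 'g' -> 'a' -> 'i' -> 'e' -> 'h'
Result: ymgaieh


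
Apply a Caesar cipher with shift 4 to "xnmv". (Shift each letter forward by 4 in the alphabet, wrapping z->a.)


Input: 'xnmv', shift = 4
Operation: for each letter, (position + 4) mod 26
Mapping: 'x'(23+4=27, 27 mod 26=1)->'b', 'n'(13+4=17)->'r', 'm'(12+4=16)->'q', 'v'(21+4=25)->'z'
Result: brqz


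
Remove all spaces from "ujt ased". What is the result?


Input string: 'ujt ased'
Operation: remove all spaces
Words: 'ujt', 'ased'
Join without spaces: ujtased


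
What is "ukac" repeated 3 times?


Input string: 'ukac'
Operation: repeat 3 times
Concatenation: 'ukac' + 'ukac' + 'ukac'
Result: ukacukacukac


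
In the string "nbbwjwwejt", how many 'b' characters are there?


Input string: 'nbbwjwwejt'
Target character: 'b'
Scan each position: s[1]='b', s[2]='b'
Matches found at indices: 1, 2
Total: 2


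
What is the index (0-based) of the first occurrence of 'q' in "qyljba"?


Input string: 'qyljba'
Target: 'q'
Scanning left to right: s[0]='q'
First match at index: 0


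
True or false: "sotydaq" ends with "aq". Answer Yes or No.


Input string: 'sotydaq'
Suffix to check: 'aq'
Last 2 characters of input: 'aq'
Match: True
Result: Yes


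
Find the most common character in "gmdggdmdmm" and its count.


Input: 'gmdggdmdmm'
Operation: tally each character
Counts: 'd':3, 'g':3, 'm':4
Maximum: 'm' appears 4 times


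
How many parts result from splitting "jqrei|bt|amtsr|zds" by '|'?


Input string: 'jqrei|bt|amtsr|zds'
Delimiter: '|'
Split result: 'jqrei', 'bt', 'amtsr', 'zds'
Number of parts: 4


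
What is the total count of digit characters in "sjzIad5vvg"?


Input string: 'sjzIad5vvg'
Operation: count digit characters (0-9)
Scan: 's', 'j', 'z', 'I', 'a', 'd', '5'(digit), 'v', 'v', 'g'
Digits found: 1
Result: 1


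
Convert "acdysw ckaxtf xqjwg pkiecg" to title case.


Input string: 'acdysw ckaxtf xqjwg pkiecg'
Operation: capitalize first letter of each word
Word transformations: 'acdysw'->'Acdysw', 'ckaxtf'->'Ckaxtf', 'xqjwg'->'Xqjwg', 'pkiecg'->'Pkiecg'
Result: Acdysw Ckaxtf Xqjwg Pkiecg


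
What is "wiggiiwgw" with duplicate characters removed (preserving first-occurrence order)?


Input: 'wiggiiwgw'
Operation: keep first occurrence of each character
Scan: s[0]='w' new -> keep; s[1]='i' new -> keep; s[2]='g' new -> keep; s[3]='g' seen -> skip; s[4]='i' seen -> skip; s[5]='i' seen -> skip; s[6]='w' seen -> skip; s[7]='g' seen -> skip; s[8]='w' seen -> skip
Result: wig


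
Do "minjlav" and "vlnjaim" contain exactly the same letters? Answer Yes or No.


String 1: 'minjlav' -> sorted: 'aijlmnv'
String 2: 'vlnjaim' -> sorted: 'aijlmnv'
Compare sorted forms: 'aijlmnv' == 'aijlmnv'
Anagram: Yes


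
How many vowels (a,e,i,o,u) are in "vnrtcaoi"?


Input string: 'vnrtcaoi'
Operation: count vowels (a, e, i, o, u)
Scan: s[0]='v', s[1]='n', s[2]='r', s[3]='t', s[4]='c', s[5]='a' (vowel), s[6]='o' (vowel), s[7]='i' (vowel)
Vowels found: 3
Result: 3


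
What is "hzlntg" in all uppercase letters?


Input string: 'hzlntg'
Operation: convert each letter to uppercase
Mapping: 'h'->'H', 'z'->'Z', 'l'->'L', 'n'->'N', 't'->'T', 'g'->'G'
Result: HZLNTG


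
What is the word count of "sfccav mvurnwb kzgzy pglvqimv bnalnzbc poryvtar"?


Input string: 'sfccav mvurnwb kzgzy pglvqimv bnalnzbc poryvtar'
Operation: split by spaces
Words found: 'sfccav', 'mvurnwb', 'kzgzy', 'pglvqimv', 'bnalnzbc', 'poryvtar'
Word count: 6


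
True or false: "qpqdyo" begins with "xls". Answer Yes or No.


Input string: 'qpqdyo'
Prefix to check: 'xls'
First 3 characters of input: 'qpq'
Match: False
Result: No


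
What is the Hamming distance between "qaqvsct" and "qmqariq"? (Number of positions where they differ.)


String 1: 'qaqvsct'
String 2: 'qmqariq'
Compare each position: pos 0: 'q'=='q', pos 1: 'a'!='m', pos 2: 'q'=='q', pos 3: 'v'!='a', pos 4: 's'!='r', pos 5: 'c'!='i', pos 6: 't'!='q'
Differing positions: 5
Hamming distance: 5


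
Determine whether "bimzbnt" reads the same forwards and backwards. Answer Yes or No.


Input string: 'bimzbnt'
Reversed: 'tnbzmib'
Compare pairs: s[0]='b' vs s[6]='t' (mismatch), s[1]='i' vs s[5]='n' (mismatch), s[2]='m' vs s[4]='b' (mismatch)
Palindrome: No


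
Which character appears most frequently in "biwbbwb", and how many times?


Input: 'biwbbwb'
Operation: tally each character
Counts: 'b':4, 'i':1, 'w':2
Maximum: 'b' appears 4 times


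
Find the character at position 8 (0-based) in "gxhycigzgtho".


Input string: 'gxhycigzgtho'
Operation: get character at index 8
Index mapping: s[0]='g', s[1]='x', s[2]='h', s[3]='y', s[4]='c', s[5]='i', s[6]='g', s[7]='z', s[8]='g'
Result: 'g'


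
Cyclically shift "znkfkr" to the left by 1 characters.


Input: 'znkfkr', shift = 1
Operation: split at index 1 and swap parts
Front part s[0:1] = 'z'
Back part s[1:] = 'nkfkr'
Rotated = back + front = 'nkfkr' + 'z'
Result: nkfkrz


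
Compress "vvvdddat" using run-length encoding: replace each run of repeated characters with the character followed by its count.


Input: 'vvvdddat'
Operation: identify consecutive runs
Runs: 'vvv' -> v3, 'ddd' -> d3, 'a' -> a1, 't' -> t1
Encoded: v3d3a1t1


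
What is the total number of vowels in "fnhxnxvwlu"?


Input string: 'fnhxnxvwlu'
Operation: count vowels (a, e, i, o, u)
Scan: s[0]='f', s[1]='n', s[2]='h', s[3]='x', s[4]='n', s[5]='x', s[6]='v', s[7]='w', s[8]='l', s[9]='u' (vowel)
Vowels found: 1
Result: 1


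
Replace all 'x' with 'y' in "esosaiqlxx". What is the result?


Input string: 'esosaiqlxx'
Operation: replace 'x' with 'y'
Positions of 'x': 8, 9
After replacement: esosaiqlyy


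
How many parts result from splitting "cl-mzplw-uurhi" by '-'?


Input string: 'cl-mzplw-uurhi'
Delimiter: '-'
Split result: 'cl', 'mzplw', 'uurhi'
Number of parts: 3


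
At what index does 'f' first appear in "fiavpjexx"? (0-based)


Input string: 'fiavpjexx'
Target: 'f'
Scanning left to right: s[0]='f'
First match at index: 0


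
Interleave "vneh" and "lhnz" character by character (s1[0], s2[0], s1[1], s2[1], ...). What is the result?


String 1: 'vneh'
String 2: 'lhnz'
Operation: alternate characters
Pairs: 'v'+'l', 'n'+'h', 'e'+'n', 'h'+'z'
Result: vlnhenhz


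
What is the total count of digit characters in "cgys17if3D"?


Input string: 'cgys17if3D'
Operation: count digit characters (0-9)
Scan: 'c', 'g', 'y', 's', '1'(digit), '7'(digit), 'i', 'f', '3'(digit), 'D'
Digits found: 3
Result: 3


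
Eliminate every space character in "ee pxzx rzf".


Input string: 'ee pxzx rzf'
Operation: remove all spaces
Words: 'ee', 'pxzx', 'rzf'
Join without spaces: eepxzxrzf


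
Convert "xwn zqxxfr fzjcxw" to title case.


Input string: 'xwn zqxxfr fzjcxw'
Operation: capitalize first letter of each word
Word transformations: 'xwn'->'Xwn', 'zqxxfr'->'Zqxxfr', 'fzjcxw'->'Fzjcxw'
Result: Xwn Zqxxfr Fzjcxw


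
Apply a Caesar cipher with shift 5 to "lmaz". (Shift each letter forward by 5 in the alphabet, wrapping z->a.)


Input: 'lmaz', shift = 5
Operation: for each letter, (position + 5) mod 26
Mapping: 'l'(11+5=16)->'q', 'm'(12+5=17)->'r', 'a'(0+5=5)->'f', 'z'(25+5=30, 30 mod 26=4)->'e'
Result: qrfe


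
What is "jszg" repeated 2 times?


Input string: 'jszg'
Operation: repeat 2 times
Concatenation: 'jszg' + 'jszg'
Result: jszgjszg


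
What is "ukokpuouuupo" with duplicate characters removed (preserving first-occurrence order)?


Input: 'ukokpuouuupo'
Operation: keep first occurrence of each character
Scan: s[0]='u' new -> keep; s[1]='k' new -> keep; s[2]='o' new -> keep; s[3]='k' seen -> skip; s[4]='p' new -> keep; s[5]='u' seen -> skip; s[6]='o' seen -> skip; s[7]='u' seen -> skip; s[8]='u' seen -> skip; s[9]='u' seen -> skip; s[10]='p' seen -> skip; s[11]='o' seen -> skip
Result: ukop


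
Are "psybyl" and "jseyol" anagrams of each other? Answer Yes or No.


String 1: 'psybyl' -> sorted: 'blpsyy'
String 2: 'jseyol' -> sorted: 'ejlosy'
Compare sorted forms: 'blpsyy' != 'ejlosy'
Anagram: No


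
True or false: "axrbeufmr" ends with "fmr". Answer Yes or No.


Input string: 'axrbeufmr'
Suffix to check: 'fmr'
Last 3 characters of input: 'fmr'
Match: True
Result: Yes


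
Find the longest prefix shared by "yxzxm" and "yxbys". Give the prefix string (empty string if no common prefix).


String 1: 'yxzxm'
String 2: 'yxbys'
Compare position by position:
pos 0: 'y' vs 'y' match
pos 1: 'x' vs 'x' match
pos 2: 'z' vs 'b' differ -> stop
Longest common prefix: "yx" (length 2)


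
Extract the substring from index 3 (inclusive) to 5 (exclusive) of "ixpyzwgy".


Input string: 'ixpyzwgy'
Operation: slice [3:5]
Extract characters: s[3]='y', s[4]='z'
Result: yz


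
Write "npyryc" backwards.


Input string: 'npyryc'
Operation: reverse character order
Original order: 'n' -> 'p' -> 'y' -> 'r' -> 'y' -> 'c'
Reversed order: 'c' -> 'y' -> 'r' -> 'y' -> 'p' -> 'n'
Result: cyrypn


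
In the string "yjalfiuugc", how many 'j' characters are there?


Input string: 'yjalfiuugc'
Target character: 'j'
Scan each position: s[1]='j'
Matches found at indices: 1
Total: 1


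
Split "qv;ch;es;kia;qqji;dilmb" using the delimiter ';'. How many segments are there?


Input string: 'qv;ch;es;kia;qqji;dilmb'
Delimiter: ';'
Split result: 'qv', 'ch', 'es', 'kia', 'qqji', 'dilmb'
Number of parts: 6


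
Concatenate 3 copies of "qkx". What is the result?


Input string: 'qkx'
Operation: repeat 3 times
Concatenation: 'qkx' + 'qkx' + 'qkx'
Result: qkxqkxqkx


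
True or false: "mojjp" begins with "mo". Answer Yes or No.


Input string: 'mojjp'
Prefix to check: 'mo'
First 2 characters of input: 'mo'
Match: True
Result: Yes


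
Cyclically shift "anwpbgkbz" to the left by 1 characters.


Input: 'anwpbgkbz', shift = 1
Operation: split at index 1 and swap parts
Front part s[0:1] = 'a'
Back part s[1:] = 'nwpbgkbz'
Rotated = back + front = 'nwpbgkbz' + 'a'
Result: nwpbgkbza


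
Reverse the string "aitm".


Input string: 'aitm'
Operation: reverse character order
Original order: 'a' -> 'i' -> 't' -> 'm'
Reversed order: 'm' -> 't' -> 'i' -> 'a'
Result: mtia


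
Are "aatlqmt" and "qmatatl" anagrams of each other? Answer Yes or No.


String 1: 'aatlqmt' -> sorted: 'aalmqtt'
String 2: 'qmatatl' -> sorted: 'aalmqtt'
Compare sorted forms: 'aalmqtt' == 'aalmqtt'
Anagram: Yes


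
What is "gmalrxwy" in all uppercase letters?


Input string: 'gmalrxwy'
Operation: convert each letter to uppercase
Mapping: 'g'->'G', 'm'->'M', 'a'->'A', 'l'->'L', 'r'->'R', 'x'->'X', 'w'->'W', 'y'->'Y'
Result: GMALRXWY


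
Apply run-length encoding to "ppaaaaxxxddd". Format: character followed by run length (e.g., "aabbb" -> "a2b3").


Input: 'ppaaaaxxxddd'
Operation: identify consecutive runs
Runs: 'pp' -> p2, 'aaaa' -> a4, 'xxx' -> x3, 'ddd' -> d3
Encoded: p2a4x3d3


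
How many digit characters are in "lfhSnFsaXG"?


Input string: 'lfhSnFsaXG'
Operation: count digit characters (0-9)
Scan: 'l', 'f', 'h', 'S', 'n', 'F', 's', 'a', 'X', 'G'
Digits found: 0
Result: 0


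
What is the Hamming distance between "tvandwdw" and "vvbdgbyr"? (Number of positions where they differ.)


String 1: 'tvandwdw'
String 2: 'vvbdgbyr'
Compare each position: pos 0: 't'!='v', pos 1: 'v'=='v', pos 2: 'a'!='b', pos 3: 'n'!='d', pos 4: 'd'!='g', pos 5: 'w'!='b', pos 6: 'd'!='y', pos 7: 'w'!='r'
Differing positions: 7
Hamming distance: 7


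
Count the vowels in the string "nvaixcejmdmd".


Input string: 'nvaixcejmdmd'
Operation: count vowels (a, e, i, o, u)
Scan: s[0]='n', s[1]='v', s[2]='a' (vowel), s[3]='i' (vowel), s[4]='x', s[5]='c', s[6]='e' (vowel), s[7]='j', s[8]='m', s[9]='d', s[10]='m', s[11]='d'
Vowels found: 3
Result: 3


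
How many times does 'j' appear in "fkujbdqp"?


Input string: 'fkujbdqp'
Target character: 'j'
Scan each position: s[3]='j'
Matches found at indices: 3
Total: 1


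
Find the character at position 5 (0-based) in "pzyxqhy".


Input string: 'pzyxqhy'
Operation: get character at index 5
Index mapping: s[0]='p', s[1]='z', s[2]='y', s[3]='x', s[4]='q', s[5]='h'
Result: 'h'


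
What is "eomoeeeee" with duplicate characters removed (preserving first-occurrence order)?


Input: 'eomoeeeee'
Operation: keep first occurrence of each character
Scan: s[0]='e' new -> keep; s[1]='o' new -> keep; s[2]='m' new -> keep; s[3]='o' seen -> skip; s[4]='e' seen -> skip; s[5]='e' seen -> skip; s[6]='e' seen -> skip; s[7]='e' seen -> skip; s[8]='e' seen -> skip
Result: eom


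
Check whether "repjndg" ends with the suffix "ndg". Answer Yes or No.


Input string: 'repjndg'
Suffix to check: 'ndg'
Last 3 characters of input: 'ndg'
Match: True
Result: Yes


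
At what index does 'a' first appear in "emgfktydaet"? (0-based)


Input string: 'emgfktydaet'
Target: 'a'
Scanning left to right: s[0]='e', s[1]='m', s[2]='g', s[3]='f', s[4]='k', s[5]='t', s[6]='y', s[7]='d', s[8]='a'
First match at index: 8


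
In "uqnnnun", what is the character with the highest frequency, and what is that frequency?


Input: 'uqnnnun'
Operation: tally each character
Counts: 'n':4, 'q':1, 'u':2
Maximum: 'n' appears 4 times


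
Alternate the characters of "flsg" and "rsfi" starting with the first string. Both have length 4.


String 1: 'flsg'
String 2: 'rsfi'
Operation: alternate characters
Pairs: 'f'+'r', 'l'+'s', 's'+'f', 'g'+'i'
Result: frlssfgi


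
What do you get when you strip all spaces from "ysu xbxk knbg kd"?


Input string: 'ysu xbxk knbg kd'
Operation: remove all spaces
Words: 'ysu', 'xbxk', 'knbg', 'kd'
Join without spaces: ysuxbxkknbgkd


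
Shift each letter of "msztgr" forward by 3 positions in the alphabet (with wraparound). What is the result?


Input: 'msztgr', shift = 3
Operation: for each letter, (position + 3) mod 26
Mapping: 'm'(12+3=15)->'p', 's'(18+3=21)->'v', 'z'(25+3=28, 28 mod 26=2)->'c', 't'(19+3=22)->'w', 'g'(6+3=9)->'j', 'r'(17+3=20)->'u'
Result: pvcwju


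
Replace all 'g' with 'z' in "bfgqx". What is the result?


Input string: 'bfgqx'
Operation: replace 'g' with 'z'
Positions of 'g': 2
After replacement: bfzqx


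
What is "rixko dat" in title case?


Input string: 'rixko dat'
Operation: capitalize first letter of each word
Word transformations: 'rixko'->'Rixko', 'dat'->'Dat'
Result: Rixko Dat


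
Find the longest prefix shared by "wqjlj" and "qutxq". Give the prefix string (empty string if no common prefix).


String 1: 'wqjlj'
String 2: 'qutxq'
Compare position by position:
pos 0: 'w' vs 'q' differ -> stop
Longest common prefix: "" (length 0)


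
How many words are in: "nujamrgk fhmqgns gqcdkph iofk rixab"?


Input string: 'nujamrgk fhmqgns gqcdkph iofk rixab'
Operation: split by spaces
Words found: 'nujamrgk', 'fhmqgns', 'gqcdkph', 'iofk', 'rixab'
Word count: 5


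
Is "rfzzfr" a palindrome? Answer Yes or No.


Input string: 'rfzzfr'
Reversed: 'rfzzfr'
Compare pairs: s[0]='r' vs s[5]='r' (match), s[1]='f' vs s[4]='f' (match), s[2]='z' vs s[3]='z' (match)
Palindrome: Yes


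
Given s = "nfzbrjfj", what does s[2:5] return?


Input string: 'nfzbrjfj'
Operation: slice [2:5]
Extract characters: s[2]='z', s[3]='b', s[4]='r'
Result: zbr


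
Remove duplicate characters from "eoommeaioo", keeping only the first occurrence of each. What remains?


Input: 'eoommeaioo'
Operation: keep first occurrence of each character
Scan: s[0]='e' new -> keep; s[1]='o' new -> keep; s[2]='o' seen -> skip; s[3]='m' new -> keep; s[4]='m' seen -> skip; s[5]='e' seen -> skip; s[6]='a' new -> keep; s[7]='i' new -> keep; s[8]='o' seen -> skip; s[9]='o' seen -> skip
Result: eomai


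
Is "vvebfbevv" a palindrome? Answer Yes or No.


Input string: 'vvebfbevv'
Reversed: 'vvebfbevv'
Compare pairs: s[0]='v' vs s[8]='v' (match), s[1]='v' vs s[7]='v' (match), s[2]='e' vs s[6]='e' (match), s[3]='b' vs s[5]='b' (match)
Palindrome: Yes


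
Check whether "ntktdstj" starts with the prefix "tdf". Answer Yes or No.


Input string: 'ntktdstj'
Prefix to check: 'tdf'
First 3 characters of input: 'ntk'
Match: False
Result: No


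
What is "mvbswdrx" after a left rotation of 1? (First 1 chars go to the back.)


Input: 'mvbswdrx', shift = 1
Operation: split at index 1 and swap parts
Front part s[0:1] = 'm'
Back part s[1:] = 'vbswdrx'
Rotated = back + front = 'vbswdrx' + 'm'
Result: vbswdrxm


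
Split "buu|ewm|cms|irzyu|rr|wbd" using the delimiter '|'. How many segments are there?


Input string: 'buu|ewm|cms|irzyu|rr|wbd'
Delimiter: '|'
Split result: 'buu', 'ewm', 'cms', 'irzyu', 'rr', 'wbd'
Number of parts: 6


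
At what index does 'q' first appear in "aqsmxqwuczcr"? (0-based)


Input string: 'aqsmxqwuczcr'
Target: 'q'
Scanning left to right: s[0]='a', s[1]='q'
First match at index: 1


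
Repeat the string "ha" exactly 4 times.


Input string: 'ha'
Operation: repeat 4 times
Concatenation: 'ha' + 'ha' + 'ha' + 'ha'
Result: hahahaha


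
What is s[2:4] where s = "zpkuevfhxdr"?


Input string: 'zpkuevfhxdr'
Operation: slice [2:4]
Extract characters: s[2]='k', s[3]='u'
Result: ku


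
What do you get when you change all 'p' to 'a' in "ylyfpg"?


Input string: 'ylyfpg'
Operation: replace 'p' with 'a'
Positions of 'p': 4
After replacement: ylyfag


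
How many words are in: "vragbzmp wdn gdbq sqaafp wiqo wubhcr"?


Input string: 'vragbzmp wdn gdbq sqaafp wiqo wubhcr'
Operation: split by spaces
Words found: 'vragbzmp', 'wdn', 'gdbq', 'sqaafp', 'wiqo', 'wubhcr'
Word count: 6


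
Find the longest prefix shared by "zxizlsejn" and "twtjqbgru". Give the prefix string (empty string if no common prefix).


String 1: 'zxizlsejn'
String 2: 'twtjqbgru'
Compare position by position:
pos 0: 'z' vs 't' differ -> stop
Longest common prefix: "" (length 0)


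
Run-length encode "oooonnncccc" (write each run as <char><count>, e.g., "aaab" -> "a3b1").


Input: 'oooonnncccc'
Operation: identify consecutive runs
Runs: 'oooo' -> o4, 'nnn' -> n3, 'cccc' -> c4
Encoded: o4n3c4


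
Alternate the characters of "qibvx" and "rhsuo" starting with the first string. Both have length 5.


String 1: 'qibvx'
String 2: 'rhsuo'
Operation: alternate characters
Pairs: 'q'+'r', 'i'+'h', 'b'+'s', 'v'+'u', 'x'+'o'
Result: qrihbsvuxo


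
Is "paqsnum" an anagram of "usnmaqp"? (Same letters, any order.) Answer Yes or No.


String 1: 'usnmaqp' -> sorted: 'amnpqsu'
String 2: 'paqsnum' -> sorted: 'amnpqsu'
Compare sorted forms: 'amnpqsu' == 'amnpqsu'
Anagram: Yes


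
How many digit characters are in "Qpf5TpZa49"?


Input string: 'Qpf5TpZa49'
Operation: count digit characters (0-9)
Scan: 'Q', 'p', 'f', '5'(digit), 'T', 'p', 'Z', 'a', '4'(digit), '9'(digit)
Digits found: 3
Result: 3


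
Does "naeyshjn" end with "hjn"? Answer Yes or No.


Input string: 'naeyshjn'
Suffix to check: 'hjn'
Last 3 characters of input: 'hjn'
Match: True
Result: Yes


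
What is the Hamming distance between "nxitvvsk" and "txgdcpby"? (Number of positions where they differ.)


String 1: 'nxitvvsk'
String 2: 'txgdcpby'
Compare each position: pos 0: 'n'!='t', pos 1: 'x'=='x', pos 2: 'i'!='g', pos 3: 't'!='d', pos 4: 'v'!='c', pos 5: 'v'!='p', pos 6: 's'!='b', pos 7: 'k'!='y'
Differing positions: 7
Hamming distance: 7


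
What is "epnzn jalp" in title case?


Input string: 'epnzn jalp'
Operation: capitalize first letter of each word
Word transformations: 'epnzn'->'Epnzn', 'jalp'->'Jalp'
Result: Epnzn Jalp


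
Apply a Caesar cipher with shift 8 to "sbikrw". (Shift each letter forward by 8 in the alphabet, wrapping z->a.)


Input: 'sbikrw', shift = 8
Operation: for each letter, (position + 8) mod 26
Mapping: 's'(18+8=26, 26 mod 26=0)->'a', 'b'(1+8=9)->'j', 'i'(8+8=16)->'q', 'k'(10+8=18)->'s', 'r'(17+8=25)->'z', 'w'(22+8=30, 30 mod 26=4)->'e'
Result: ajqsze


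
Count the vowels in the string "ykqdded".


Input string: 'ykqdded'
Operation: count vowels (a, e, i, o, u)
Scan: s[0]='y', s[1]='k', s[2]='q', s[3]='d', s[4]='d', s[5]='e' (vowel), s[6]='d'
Vowels found: 1
Result: 1


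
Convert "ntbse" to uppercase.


Input string: 'ntbse'
Operation: convert each letter to uppercase
Mapping: 'n'->'N', 't'->'T', 'b'->'B', 's'->'S', 'e'->'E'
Result: NTBSE


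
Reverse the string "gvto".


Input string: 'gvto'
Operation: reverse character order
Original order: 'g' -> 'v' -> 't' -> 'o'
Reversed order: 'o' -> 't' -> 'v' -> 'g'
Result: otvg


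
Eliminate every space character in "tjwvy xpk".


Input string: 'tjwvy xpk'
Operation: remove all spaces
Words: 'tjwvy', 'xpk'
Join without spaces: tjwvyxpk


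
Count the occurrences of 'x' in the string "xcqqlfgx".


Input string: 'xcqqlfgx'
Target character: 'x'
Scan each position: s[0]='x', s[7]='x'
Matches found at indices: 0, 7
Total: 2


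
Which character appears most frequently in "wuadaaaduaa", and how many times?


Input: 'wuadaaaduaa'
Operation: tally each character
Counts: 'a':6, 'd':2, 'u':2, 'w':1
Maximum: 'a' appears 6 times


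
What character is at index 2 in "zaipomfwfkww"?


Input string: 'zaipomfwfkww'
Operation: get character at index 2
Index mapping: s[0]='z', s[1]='a', s[2]='i'
Result: 'i'


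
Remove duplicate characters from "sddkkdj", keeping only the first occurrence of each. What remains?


Input: 'sddkkdj'
Operation: keep first occurrence of each character
Scan: s[0]='s' new -> keep; s[1]='d' new -> keep; s[2]='d' seen -> skip; s[3]='k' new -> keep; s[4]='k' seen -> skip; s[5]='d' seen -> skip; s[6]='j' new -> keep
Result: sdkj


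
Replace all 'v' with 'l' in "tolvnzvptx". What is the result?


Input string: 'tolvnzvptx'
Operation: replace 'v' with 'l'
Positions of 'v': 3, 6
After replacement: tollnzlptx


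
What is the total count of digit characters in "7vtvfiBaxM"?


Input string: '7vtvfiBaxM'
Operation: count digit characters (0-9)
Scan: '7'(digit), 'v', 't', 'v', 'f', 'i', 'B', 'a', 'x', 'M'
Digits found: 1
Result: 1


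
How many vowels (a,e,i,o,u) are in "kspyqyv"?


Input string: 'kspyqyv'
Operation: count vowels (a, e, i, o, u)
Scan: s[0]='k', s[1]='s', s[2]='p', s[3]='y', s[4]='q', s[5]='y', s[6]='v'
Vowels found: 0
Result: 0


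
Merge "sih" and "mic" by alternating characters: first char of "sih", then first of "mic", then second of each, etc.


String 1: 'sih'
String 2: 'mic'
Operation: alternate characters
Pairs: 's'+'m', 'i'+'i', 'h'+'c'
Result: smiihc


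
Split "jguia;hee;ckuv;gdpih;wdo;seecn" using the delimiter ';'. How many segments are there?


Input string: 'jguia;hee;ckuv;gdpih;wdo;seecn'
Delimiter: ';'
Split result: 'jguia', 'hee', 'ckuv', 'gdpih', 'wdo', 'seecn'
Number of parts: 6


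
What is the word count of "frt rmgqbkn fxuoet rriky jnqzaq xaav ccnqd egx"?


Input string: 'frt rmgqbkn fxuoet rriky jnqzaq xaav ccnqd egx'
Operation: split by spaces
Words found: 'frt', 'rmgqbkn', 'fxuoet', 'rriky', 'jnqzaq', 'xaav', 'ccnqd', 'egx'
Word count: 8


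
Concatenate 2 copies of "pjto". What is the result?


Input string: 'pjto'
Operation: repeat 2 times
Concatenation: 'pjto' + 'pjto'
Result: pjtopjto


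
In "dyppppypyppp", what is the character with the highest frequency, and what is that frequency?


Input: 'dyppppypyppp'
Operation: tally each character
Counts: 'd':1, 'p':8, 'y':3
Maximum: 'p' appears 8 times


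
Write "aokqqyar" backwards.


Input string: 'aokqqyar'
Operation: reverse character order
Original order: 'a' -> 'o' -> 'k' -> 'q' -> 'q' -> 'y' -> 'a' -> 'r'
Reversed order: 'r' -> 'a' -> 'y' -> 'q' -> 'q' -> 'k' -> 'o' -> 'a'
Result: rayqqkoa


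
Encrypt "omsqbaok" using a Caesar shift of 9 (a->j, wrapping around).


Input: 'omsqbaok', shift = 9
Operation: for each letter, (position + 9) mod 26
Mapping: 'o'(14+9=23)->'x', 'm'(12+9=21)->'v', 's'(18+9=27, 27 mod 26=1)->'b', 'q'(16+9=25)->'z', 'b'(1+9=10)->'k', 'a'(0+9=9)->'j', 'o'(14+9=23)->'x', 'k'(10+9=19)->'t'
Result: xvbzkjxt


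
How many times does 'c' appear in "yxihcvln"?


Input string: 'yxihcvln'
Target character: 'c'
Scan each position: s[4]='c'
Matches found at indices: 4
Total: 1


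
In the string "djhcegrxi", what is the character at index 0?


Input string: 'djhcegrxi'
Operation: get character at index 0
Index mapping: s[0]='d'
Result: 'd'


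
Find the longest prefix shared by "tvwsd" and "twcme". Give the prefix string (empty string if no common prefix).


String 1: 'tvwsd'
String 2: 'twcme'
Compare position by position:
pos 0: 't' vs 't' match
pos 1: 'v' vs 'w' differ -> stop
Longest common prefix: "t" (length 1)


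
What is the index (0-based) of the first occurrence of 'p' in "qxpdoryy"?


Input string: 'qxpdoryy'
Target: 'p'
Scanning left to right: s[0]='q', s[1]='x', s[2]='p'
First match at index: 2


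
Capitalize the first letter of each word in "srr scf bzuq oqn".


Input string: 'srr scf bzuq oqn'
Operation: capitalize first letter of each word
Word transformations: 'srr'->'Srr', 'scf'->'Scf', 'bzuq'->'Bzuq', 'oqn'->'Oqn'
Result: Srr Scf Bzuq Oqn


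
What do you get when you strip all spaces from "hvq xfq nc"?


Input string: 'hvq xfq nc'
Operation: remove all spaces
Words: 'hvq', 'xfq', 'nc'
Join without spaces: hvqxfqnc


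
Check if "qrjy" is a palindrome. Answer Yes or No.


Input string: 'qrjy'
Reversed: 'yjrq'
Compare pairs: s[0]='q' vs s[3]='y' (mismatch), s[1]='r' vs s[2]='j' (mismatch)
Palindrome: No


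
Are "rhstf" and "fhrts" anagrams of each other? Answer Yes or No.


String 1: 'rhstf' -> sorted: 'fhrst'
String 2: 'fhrts' -> sorted: 'fhrst'
Compare sorted forms: 'fhrst' == 'fhrst'
Anagram: Yes


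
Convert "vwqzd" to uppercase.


Input string: 'vwqzd'
Operation: convert each letter to uppercase
Mapping: 'v'->'V', 'w'->'W', 'q'->'Q', 'z'->'Z', 'd'->'D'
Result: VWQZD


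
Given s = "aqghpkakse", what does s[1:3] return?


Input string: 'aqghpkakse'
Operation: slice [1:3]
Extract characters: s[1]='q', s[2]='g'
Result: qg


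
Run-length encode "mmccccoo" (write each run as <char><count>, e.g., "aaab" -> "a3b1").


Input: 'mmccccoo'
Operation: identify consecutive runs
Runs: 'mm' -> m2, 'cccc' -> c4, 'oo' -> o2
Encoded: m2c4o2


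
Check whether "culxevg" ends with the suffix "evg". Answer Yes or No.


Input string: 'culxevg'
Suffix to check: 'evg'
Last 3 characters of input: 'evg'
Match: True
Result: Yes


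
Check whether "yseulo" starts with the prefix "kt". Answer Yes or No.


Input string: 'yseulo'
Prefix to check: 'kt'
First 2 characters of input: 'ys'
Match: False
Result: No


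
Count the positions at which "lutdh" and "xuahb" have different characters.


String 1: 'lutdh'
String 2: 'xuahb'
Compare each position: pos 0: 'l'!='x', pos 1: 'u'=='u', pos 2: 't'!='a', pos 3: 'd'!='h', pos 4: 'h'!='b'
Differing positions: 4
Hamming distance: 4


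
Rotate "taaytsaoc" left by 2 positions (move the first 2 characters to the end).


Input: 'taaytsaoc', shift = 2
Operation: split at index 2 and swap parts
Front part s[0:2] = 'ta'
Back part s[2:] = 'aytsaoc'
Rotated = back + front = 'aytsaoc' + 'ta'
Result: aytsaocta


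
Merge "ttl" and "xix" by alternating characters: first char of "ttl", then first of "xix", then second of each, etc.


String 1: 'ttl'
String 2: 'xix'
Operation: alternate characters
Pairs: 't'+'x', 't'+'i', 'l'+'x'
Result: txtilx


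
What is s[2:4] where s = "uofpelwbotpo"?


Input string: 'uofpelwbotpo'
Operation: slice [2:4]
Extract characters: s[2]='f', s[3]='p'
Result: fp


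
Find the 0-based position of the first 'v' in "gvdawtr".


Input string: 'gvdawtr'
Target: 'v'
Scanning left to right: s[0]='g', s[1]='v'
First match at index: 1


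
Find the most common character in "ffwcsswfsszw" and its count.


Input: 'ffwcsswfsszw'
Operation: tally each character
Counts: 'c':1, 'f':3, 's':4, 'w':3, 'z':1
Maximum: 's' appears 4 times


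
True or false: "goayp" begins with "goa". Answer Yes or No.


Input string: 'goayp'
Prefix to check: 'goa'
First 3 characters of input: 'goa'
Match: True
Result: Yes


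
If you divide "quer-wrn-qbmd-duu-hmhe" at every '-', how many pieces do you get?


Input string: 'quer-wrn-qbmd-duu-hmhe'
Delimiter: '-'
Split result: 'quer', 'wrn', 'qbmd', 'duu', 'hmhe'
Number of parts: 5


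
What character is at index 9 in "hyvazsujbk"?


Input string: 'hyvazsujbk'
Operation: get character at index 9
Index mapping: s[0]='h', s[1]='y', s[2]='v', s[3]='a', s[4]='z', s[5]='s', s[6]='u', s[7]='j', s[8]='b', s[9]='k'
Result: 'k'


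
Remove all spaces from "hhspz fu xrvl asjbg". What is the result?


Input string: 'hhspz fu xrvl asjbg'
Operation: remove all spaces
Words: 'hhspz', 'fu', 'xrvl', 'asjbg'
Join without spaces: hhspzfuxrvlasjbg


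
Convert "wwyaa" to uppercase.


Input string: 'wwyaa'
Operation: convert each letter to uppercase
Mapping: 'w'->'W', 'w'->'W', 'y'->'Y', 'a'->'A', 'a'->'A'
Result: WWYAA


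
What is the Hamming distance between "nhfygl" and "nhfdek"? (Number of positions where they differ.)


String 1: 'nhfygl'
String 2: 'nhfdek'
Compare each position: pos 0: 'n'=='n', pos 1: 'h'=='h', pos 2: 'f'=='f', pos 3: 'y'!='d', pos 4: 'g'!='e', pos 5: 'l'!='k'
Differing positions: 3
Hamming distance: 3


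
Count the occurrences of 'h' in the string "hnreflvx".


Input string: 'hnreflvx'
Target character: 'h'
Scan each position: s[0]='h'
Matches found at indices: 0
Total: 1


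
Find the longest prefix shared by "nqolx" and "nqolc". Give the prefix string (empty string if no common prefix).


String 1: 'nqolx'
String 2: 'nqolc'
Compare position by position:
pos 0: 'n' vs 'n' match
pos 1: 'q' vs 'q' match
pos 2: 'o' vs 'o' match
pos 3: 'l' vs 'l' match
pos 4: 'x' vs 'c' differ -> stop
Longest common prefix: "nqol" (length 4)


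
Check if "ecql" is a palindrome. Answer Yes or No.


Input string: 'ecql'
Reversed: 'lqce'
Compare pairs: s[0]='e' vs s[3]='l' (mismatch), s[1]='c' vs s[2]='q' (mismatch)
Palindrome: No


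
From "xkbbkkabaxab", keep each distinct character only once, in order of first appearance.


Input: 'xkbbkkabaxab'
Operation: keep first occurrence of each character
Scan: s[0]='x' new -> keep; s[1]='k' new -> keep; s[2]='b' new -> keep; s[3]='b' seen -> skip; s[4]='k' seen -> skip; s[5]='k' seen -> skip; s[6]='a' new -> keep; s[7]='b' seen -> skip; s[8]='a' seen -> skip; s[9]='x' seen -> skip; s[10]='a' seen -> skip; s[11]='b' seen -> skip
Result: xkba


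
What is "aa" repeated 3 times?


Input string: 'aa'
Operation: repeat 3 times
Concatenation: 'aa' + 'aa' + 'aa'
Result: aaaaaa


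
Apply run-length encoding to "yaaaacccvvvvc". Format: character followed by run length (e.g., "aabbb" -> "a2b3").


Input: 'yaaaacccvvvvc'
Operation: identify consecutive runs
Runs: 'y' -> y1, 'aaaa' -> a4, 'ccc' -> c3, 'vvvv' -> v4, 'c' -> c1
Encoded: y1a4c3v4c1


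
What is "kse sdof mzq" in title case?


Input string: 'kse sdof mzq'
Operation: capitalize first letter of each word
Word transformations: 'kse'->'Kse', 'sdof'->'Sdof', 'mzq'->'Mzq'
Result: Kse Sdof Mzq


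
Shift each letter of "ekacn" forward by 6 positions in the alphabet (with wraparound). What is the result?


Input: 'ekacn', shift = 6
Operation: for each letter, (position + 6) mod 26
Mapping: 'e'(4+6=10)->'k', 'k'(10+6=16)->'q', 'a'(0+6=6)->'g', 'c'(2+6=8)->'i', 'n'(13+6=19)->'t'
Result: kqgit


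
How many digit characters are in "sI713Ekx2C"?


Input string: 'sI713Ekx2C'
Operation: count digit characters (0-9)
Scan: 's', 'I', '7'(digit), '1'(digit), '3'(digit), 'E', 'k', 'x', '2'(digit), 'C'
Digits found: 4
Result: 4


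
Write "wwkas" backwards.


Input string: 'wwkas'
Operation: reverse character order
Original order: 'w' -> 'w' -> 'k' -> 'a' -> 's'
Reversed order: 's' -> 'a' -> 'k' -> 'w' -> 'w'
Result: sakww


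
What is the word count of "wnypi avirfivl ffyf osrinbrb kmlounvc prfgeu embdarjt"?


Input string: 'wnypi avirfivl ffyf osrinbrb kmlounvc prfgeu embdarjt'
Operation: split by spaces
Words found: 'wnypi', 'avirfivl', 'ffyf', 'osrinbrb', 'kmlounvc', 'prfgeu', 'embdarjt'
Word count: 7


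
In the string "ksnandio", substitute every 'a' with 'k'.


Input string: 'ksnandio'
Operation: replace 'a' with 'k'
Positions of 'a': 3
After replacement: ksnkndio


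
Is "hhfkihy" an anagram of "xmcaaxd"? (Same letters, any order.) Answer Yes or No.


String 1: 'xmcaaxd' -> sorted: 'aacdmxx'
String 2: 'hhfkihy' -> sorted: 'fhhhiky'
Compare sorted forms: 'aacdmxx' != 'fhhhiky'
Anagram: No


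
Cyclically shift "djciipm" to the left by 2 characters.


Input: 'djciipm', shift = 2
Operation: split at index 2 and swap parts
Front part s[0:2] = 'dj'
Back part s[2:] = 'ciipm'
Rotated = back + front = 'ciipm' + 'dj'
Result: ciipmdj


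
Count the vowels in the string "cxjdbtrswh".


Input string: 'cxjdbtrswh'
Operation: count vowels (a, e, i, o, u)
Scan: s[0]='c', s[1]='x', s[2]='j', s[3]='d', s[4]='b', s[5]='t', s[6]='r', s[7]='s', s[8]='w', s[9]='h'
Vowels found: 0
Result: 0


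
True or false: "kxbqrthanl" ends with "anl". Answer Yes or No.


Input string: 'kxbqrthanl'
Suffix to check: 'anl'
Last 3 characters of input: 'anl'
Match: True
Result: Yes


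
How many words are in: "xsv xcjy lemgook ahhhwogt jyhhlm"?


Input string: 'xsv xcjy lemgook ahhhwogt jyhhlm'
Operation: split by spaces
Words found: 'xsv', 'xcjy', 'lemgook', 'ahhhwogt', 'jyhhlm'
Word count: 5


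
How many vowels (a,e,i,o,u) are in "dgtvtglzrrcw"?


Input string: 'dgtvtglzrrcw'
Operation: count vowels (a, e, i, o, u)
Scan: s[0]='d', s[1]='g', s[2]='t', s[3]='v', s[4]='t', s[5]='g', s[6]='l', s[7]='z', s[8]='r', s[9]='r', s[10]='c', s[11]='w'
Vowels found: 0
Result: 0


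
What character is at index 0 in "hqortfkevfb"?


Input string: 'hqortfkevfb'
Operation: get character at index 0
Index mapping: s[0]='h'
Result: 'h'


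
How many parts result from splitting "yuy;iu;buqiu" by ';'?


Input string: 'yuy;iu;buqiu'
Delimiter: ';'
Split result: 'yuy', 'iu', 'buqiu'
Number of parts: 3


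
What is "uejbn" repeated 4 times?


Input string: 'uejbn'
Operation: repeat 4 times
Concatenation: 'uejbn' + 'uejbn' + 'uejbn' + 'uejbn'
Result: uejbnuejbnuejbnuejbn


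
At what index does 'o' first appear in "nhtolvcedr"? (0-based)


Input string: 'nhtolvcedr'
Target: 'o'
Scanning left to right: s[0]='n', s[1]='h', s[2]='t', s[3]='o'
First match at index: 3


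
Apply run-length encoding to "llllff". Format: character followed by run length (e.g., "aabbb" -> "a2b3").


Input: 'llllff'
Operation: identify consecutive runs
Runs: 'llll' -> l4, 'ff' -> f2
Encoded: l4f2


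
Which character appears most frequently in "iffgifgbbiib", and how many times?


Input: 'iffgifgbbiib'
Operation: tally each character
Counts: 'b':3, 'f':3, 'g':2, 'i':4
Maximum: 'i' appears 4 times


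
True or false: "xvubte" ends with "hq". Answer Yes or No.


Input string: 'xvubte'
Suffix to check: 'hq'
Last 2 characters of input: 'te'
Match: False
Result: No


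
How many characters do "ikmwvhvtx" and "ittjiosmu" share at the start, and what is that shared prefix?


String 1: 'ikmwvhvtx'
String 2: 'ittjiosmu'
Compare position by position:
pos 0: 'i' vs 'i' match
pos 1: 'k' vs 't' differ -> stop
Longest common prefix: "i" (length 1)


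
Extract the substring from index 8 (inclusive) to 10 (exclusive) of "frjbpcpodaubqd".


Input string: 'frjbpcpodaubqd'
Operation: slice [8:10]
Extract characters: s[8]='d', s[9]='a'
Result: da


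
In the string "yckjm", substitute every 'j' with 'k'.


Input string: 'yckjm'
Operation: replace 'j' with 'k'
Positions of 'j': 3
After replacement: yckkm


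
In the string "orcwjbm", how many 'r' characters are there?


Input string: 'orcwjbm'
Target character: 'r'
Scan each position: s[1]='r'
Matches found at indices: 1
Total: 1


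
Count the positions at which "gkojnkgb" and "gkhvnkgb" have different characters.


String 1: 'gkojnkgb'
String 2: 'gkhvnkgb'
Compare each position: pos 0: 'g'=='g', pos 1: 'k'=='k', pos 2: 'o'!='h', pos 3: 'j'!='v', pos 4: 'n'=='n', pos 5: 'k'=='k', pos 6: 'g'=='g', pos 7: 'b'=='b'
Differing positions: 2
Hamming distance: 2


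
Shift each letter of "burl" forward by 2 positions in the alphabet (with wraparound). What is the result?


Input: 'burl', shift = 2
Operation: for each letter, (position + 2) mod 26
Mapping: 'b'(1+2=3)->'d', 'u'(20+2=22)->'w', 'r'(17+2=19)->'t', 'l'(11+2=13)->'n'
Result: dwtn


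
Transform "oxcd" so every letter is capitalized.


Input string: 'oxcd'
Operation: convert each letter to uppercase
Mapping: 'o'->'O', 'x'->'X', 'c'->'C', 'd'->'D'
Result: OXCD


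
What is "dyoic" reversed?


Input string: 'dyoic'
Operation: reverse character order
Original order: 'd' -> 'y' -> 'o' -> 'i' -> 'c'
Reversed order: 'c' -> 'i' -> 'o' -> 'y' -> 'd'
Result: cioyd


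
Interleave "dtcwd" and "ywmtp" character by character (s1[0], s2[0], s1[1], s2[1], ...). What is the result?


String 1: 'dtcwd'
String 2: 'ywmtp'
Operation: alternate characters
Pairs: 'd'+'y', 't'+'w', 'c'+'m', 'w'+'t', 'd'+'p'
Result: dytwcmwtdp


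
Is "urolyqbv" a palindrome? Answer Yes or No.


Input string: 'urolyqbv'
Reversed: 'vbqyloru'
Compare pairs: s[0]='u' vs s[7]='v' (mismatch), s[1]='r' vs s[6]='b' (mismatch), s[2]='o' vs s[5]='q' (mismatch), s[3]='l' vs s[4]='y' (mismatch)
Palindrome: No


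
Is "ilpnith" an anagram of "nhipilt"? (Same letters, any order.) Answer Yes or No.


String 1: 'nhipilt' -> sorted: 'hiilnpt'
String 2: 'ilpnith' -> sorted: 'hiilnpt'
Compare sorted forms: 'hiilnpt' == 'hiilnpt'
Anagram: Yes


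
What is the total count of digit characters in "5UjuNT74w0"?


Input string: '5UjuNT74w0'
Operation: count digit characters (0-9)
Scan: '5'(digit), 'U', 'j', 'u', 'N', 'T', '7'(digit), '4'(digit), 'w', '0'(digit)
Digits found: 4
Result: 4


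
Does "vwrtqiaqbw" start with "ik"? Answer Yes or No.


Input string: 'vwrtqiaqbw'
Prefix to check: 'ik'
First 2 characters of input: 'vw'
Match: False
Result: No


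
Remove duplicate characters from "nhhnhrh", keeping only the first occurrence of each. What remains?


Input: 'nhhnhrh'
Operation: keep first occurrence of each character
Scan: s[0]='n' new -> keep; s[1]='h' new -> keep; s[2]='h' seen -> skip; s[3]='n' seen -> skip; s[4]='h' seen -> skip; s[5]='r' new -> keep; s[6]='h' seen -> skip
Result: nhr


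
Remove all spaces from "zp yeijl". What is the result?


Input string: 'zp yeijl'
Operation: remove all spaces
Words: 'zp', 'yeijl'
Join without spaces: zpyeijl


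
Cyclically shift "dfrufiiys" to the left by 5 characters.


Input: 'dfrufiiys', shift = 5
Operation: split at index 5 and swap parts
Front part s[0:5] = 'dfruf'
Back part s[5:] = 'iiys'
Rotated = back + front = 'iiys' + 'dfruf'
Result: iiysdfruf


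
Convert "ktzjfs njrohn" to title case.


Input string: 'ktzjfs njrohn'
Operation: capitalize first letter of each word
Word transformations: 'ktzjfs'->'Ktzjfs', 'njrohn'->'Njrohn'
Result: Ktzjfs Njrohn


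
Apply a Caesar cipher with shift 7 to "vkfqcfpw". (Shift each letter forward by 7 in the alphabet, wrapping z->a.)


Input: 'vkfqcfpw', shift = 7
Operation: for each letter, (position + 7) mod 26
Mapping: 'v'(21+7=28, 28 mod 26=2)->'c', 'k'(10+7=17)->'r', 'f'(5+7=12)->'m', 'q'(16+7=23)->'x', 'c'(2+7=9)->'j', 'f'(5+7=12)->'m', 'p'(15+7=22)->'w', 'w'(22+7=29, 29 mod 26=3)->'d'
Result: crmxjmwd


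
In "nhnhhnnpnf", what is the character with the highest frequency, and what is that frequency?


Input: 'nhnhhnnpnf'
Operation: tally each character
Counts: 'f':1, 'h':3, 'n':5, 'p':1
Maximum: 'n' appears 5 times
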